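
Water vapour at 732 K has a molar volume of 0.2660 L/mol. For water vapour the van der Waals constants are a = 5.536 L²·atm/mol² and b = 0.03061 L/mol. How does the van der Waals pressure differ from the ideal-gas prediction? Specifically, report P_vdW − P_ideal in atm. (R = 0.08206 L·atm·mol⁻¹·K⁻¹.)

ΔP ≈ -48.88 atm

Ideal: P_ideal = RT/V_m = (0.08206)(732)/0.2660 = 225.819 atm
vdW: P = RT/(V_m − b) − a/V_m² = 60.0679/0.235390 − 5.536/0.0707560 = 255.185 − 78.2407 = 176.944 atm
ΔP = 176.944 − 225.819 = -48.88 atm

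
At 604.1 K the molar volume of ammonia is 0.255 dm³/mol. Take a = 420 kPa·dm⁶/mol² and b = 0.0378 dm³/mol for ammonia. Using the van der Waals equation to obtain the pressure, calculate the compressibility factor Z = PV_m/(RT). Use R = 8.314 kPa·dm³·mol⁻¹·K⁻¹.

P = RT/(V_m − b) − a/V_m² = (8.314)(604.1)/(0.255 − 0.0378) − 420/(0.255)²
  = 5022.5/0.21720 − 6459.1 = 23124 − 6459.1 = 16665 kPa
Z = PV_m/(RT) = (16665)(0.255)/((8.314)(604.1)) = 4249.6/5022.5 = 0.8461

Z ≈ 0.8461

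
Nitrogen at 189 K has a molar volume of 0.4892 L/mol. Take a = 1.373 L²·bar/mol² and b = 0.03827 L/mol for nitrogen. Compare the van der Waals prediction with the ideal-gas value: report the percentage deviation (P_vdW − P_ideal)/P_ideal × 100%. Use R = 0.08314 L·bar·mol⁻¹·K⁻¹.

-9.37 %

Ideal: P_ideal = RT/V_m = (0.08314)(189)/0.4892 = 32.1207 bar
vdW: P = RT/(V_m − b) − a/V_m² = 15.7135/0.450930 − 1.373/0.239317 = 34.8469 − 5.73716 = 29.1097 bar
% deviation = (29.1097 − 32.1207)/32.1207 × 100% = -9.37%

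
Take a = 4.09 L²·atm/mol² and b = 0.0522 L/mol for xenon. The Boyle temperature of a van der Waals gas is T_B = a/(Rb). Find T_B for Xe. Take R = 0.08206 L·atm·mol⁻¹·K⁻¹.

For a van der Waals gas the second virial coefficient B₂ = b − a/(RT) vanishes at T_B = a/(Rb).
T_B = 4.09/(0.08206×0.0522) = 4.09/0.0042835 = 954.8 K

T_B ≈ 954.8 K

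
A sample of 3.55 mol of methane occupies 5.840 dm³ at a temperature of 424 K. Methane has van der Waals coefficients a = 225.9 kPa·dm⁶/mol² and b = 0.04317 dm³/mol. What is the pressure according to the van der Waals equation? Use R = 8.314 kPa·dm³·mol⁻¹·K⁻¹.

P = nRT/(V − nb) − a n²/V²
nRT/(V − nb) = (3.55)(8.314)(424)/(5.840 − 3.55×0.04317) = 12514/5.6867 = 2200.6 kPa
a n²/V² = (225.9)(3.55)²/(5.840)² = 83.473 kPa
P = 2200.6 − 83.473 = 2117 kPa

P ≈ 2117 kPa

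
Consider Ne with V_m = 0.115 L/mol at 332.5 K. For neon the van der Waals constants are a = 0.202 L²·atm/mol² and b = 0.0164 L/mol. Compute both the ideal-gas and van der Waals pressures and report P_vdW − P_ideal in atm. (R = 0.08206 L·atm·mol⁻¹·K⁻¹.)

Ideal: P_ideal = RT/V_m = (0.08206)(332.5)/0.115 = 237.260 atm
vdW: P = RT/(V_m − b) − a/V_m² = 27.2850/0.0986000 − 0.202/0.0132250 = 276.724 − 15.2741 = 261.450 atm
ΔP = 261.450 − 237.260 = 24.19 atm

ΔP ≈ 24.19 atm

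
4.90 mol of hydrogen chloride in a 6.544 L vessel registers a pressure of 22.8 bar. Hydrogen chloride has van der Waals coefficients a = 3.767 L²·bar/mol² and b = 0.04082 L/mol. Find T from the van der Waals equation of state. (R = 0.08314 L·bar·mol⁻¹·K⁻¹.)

T = (P + a n²/V²)(V − nb)/(nR)
P + a n²/V² = 22.8 + (3.767)(4.90)²/(6.544)² = 24.912 bar
V − nb = 6.544 − (4.90)(0.04082) = 6.3440 L
T = (24.912)(6.3440)/((4.90)(0.08314)) = 387.9 K

T ≈ 387.9 K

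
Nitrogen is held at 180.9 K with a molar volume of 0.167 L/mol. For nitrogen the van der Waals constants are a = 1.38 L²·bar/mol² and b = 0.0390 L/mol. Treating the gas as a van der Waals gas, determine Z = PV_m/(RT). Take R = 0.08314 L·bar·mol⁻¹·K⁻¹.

P = RT/(V_m − b) − a/V_m² = (0.08314)(180.9)/(0.167 − 0.0390) − 1.38/(0.167)²
  = 15.040/0.12800 − 49.482 = 117.50 − 49.482 = 68.02 bar
Z = PV_m/(RT) = (68.02)(0.167)/((0.08314)(180.9)) = 11.359/15.040 = 0.7553

Z ≈ 0.7553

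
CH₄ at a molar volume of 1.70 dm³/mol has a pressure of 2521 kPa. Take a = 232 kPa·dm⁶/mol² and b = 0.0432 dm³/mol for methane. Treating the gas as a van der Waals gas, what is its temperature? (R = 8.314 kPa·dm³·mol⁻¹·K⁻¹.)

T ≈ 518.4 K

T = (P + a/V_m²)(V_m − b)/R
P + a/V_m² = 2521 + 232/(1.70)² = 2601.3 kPa
V_m − b = 1.70 − 0.0432 = 1.6568 dm³/mol
T = (2601.3)(1.6568)/8.314 = 518.4 K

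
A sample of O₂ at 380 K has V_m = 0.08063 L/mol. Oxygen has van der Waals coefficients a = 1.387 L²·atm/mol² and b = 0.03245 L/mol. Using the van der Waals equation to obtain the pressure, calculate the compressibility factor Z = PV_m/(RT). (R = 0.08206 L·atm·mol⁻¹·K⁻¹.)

P = RT/(V_m − b) − a/V_m² = (0.08206)(380)/(0.08063 − 0.03245) − 1.387/(0.08063)²
  = 31.183/0.048180 − 213.35 = 647.22 − 213.35 = 433.87 atm
Z = PV_m/(RT) = (433.87)(0.08063)/((0.08206)(380)) = 34.983/31.183 = 1.122

Z ≈ 1.122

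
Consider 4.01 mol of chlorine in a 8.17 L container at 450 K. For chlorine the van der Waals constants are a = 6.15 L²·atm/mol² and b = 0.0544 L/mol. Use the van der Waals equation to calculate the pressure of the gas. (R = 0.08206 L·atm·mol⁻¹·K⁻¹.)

P = nRT/(V − nb) − a n²/V²
nRT/(V − nb) = (4.01)(0.08206)(450)/(8.17 − 4.01×0.0544) = 148.08/7.9519 = 18.622 atm
a n²/V² = (6.15)(4.01)²/(8.17)² = 1.4816 atm
P = 18.622 − 1.4816 = 17.14 atm

P ≈ 17.14 atm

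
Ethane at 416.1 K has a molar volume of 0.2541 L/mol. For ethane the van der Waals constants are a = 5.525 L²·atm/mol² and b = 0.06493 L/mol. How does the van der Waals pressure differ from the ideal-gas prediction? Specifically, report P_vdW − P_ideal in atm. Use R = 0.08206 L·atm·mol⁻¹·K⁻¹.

Ideal: P_ideal = RT/V_m = (0.08206)(416.1)/0.2541 = 134.377 atm
vdW: P = RT/(V_m − b) − a/V_m² = 34.1452/0.189170 − 5.525/0.0645668 = 180.500 − 85.5703 = 94.930 atm
ΔP = 94.930 − 134.377 = -39.45 atm

ΔP ≈ -39.45 atm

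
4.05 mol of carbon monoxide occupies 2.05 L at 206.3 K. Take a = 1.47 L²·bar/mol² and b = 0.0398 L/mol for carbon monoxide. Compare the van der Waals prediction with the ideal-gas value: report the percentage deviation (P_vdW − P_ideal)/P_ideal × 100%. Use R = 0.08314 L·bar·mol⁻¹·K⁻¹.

-8.40 %

Ideal: P_ideal = nRT/V = (4.05)(0.08314)(206.3)/2.05 = 33.8852 bar
vdW: P = nRT/(V − nb) − a n²/V² = 69.4647/1.88881 − 24.1117/4.20250 = 36.7770 − 5.73747 = 31.0395 bar
% deviation = (31.0395 − 33.8852)/33.8852 × 100% = -8.40%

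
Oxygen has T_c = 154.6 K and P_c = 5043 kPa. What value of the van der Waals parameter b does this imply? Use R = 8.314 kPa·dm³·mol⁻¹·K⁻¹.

From T_c = 8a/(27Rb) and P_c = a/(27b²): b = R T_c/(8 P_c).
b = (8.314)(154.6)/(8×5043) = 1285.3/40344 = 0.03186 dm³/mol

b ≈ 0.03186 dm³/mol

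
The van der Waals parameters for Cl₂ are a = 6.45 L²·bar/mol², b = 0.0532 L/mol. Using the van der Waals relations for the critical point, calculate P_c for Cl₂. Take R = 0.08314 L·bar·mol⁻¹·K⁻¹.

For a van der Waals gas, P_c = a/(27b²).
P_c = 6.45/(27×(0.0532)²) = 6.45/0.076416 = 84.41 bar

P_c ≈ 84.41 bar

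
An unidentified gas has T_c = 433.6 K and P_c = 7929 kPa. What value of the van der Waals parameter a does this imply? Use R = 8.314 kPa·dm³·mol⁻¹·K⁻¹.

a ≈ 691.5 kPa·dm⁶/mol²

From T_c = 8a/(27Rb) and P_c = a/(27b²): a = 27 R² T_c²/(64 P_c).
a = 27×(8.314)²×(433.6)²/(64×7929) = 350883019/507456 = 691.5 kPa·dm⁶/mol²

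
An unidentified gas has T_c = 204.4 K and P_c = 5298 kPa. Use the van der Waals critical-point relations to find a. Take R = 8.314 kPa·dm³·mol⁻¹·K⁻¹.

a ≈ 230.0 kPa·dm⁶/mol²

From T_c = 8a/(27Rb) and P_c = a/(27b²): a = 27 R² T_c²/(64 P_c).
a = 27×(8.314)²×(204.4)²/(64×5298) = 77973241/339072 = 230.0 kPa·dm⁶/mol²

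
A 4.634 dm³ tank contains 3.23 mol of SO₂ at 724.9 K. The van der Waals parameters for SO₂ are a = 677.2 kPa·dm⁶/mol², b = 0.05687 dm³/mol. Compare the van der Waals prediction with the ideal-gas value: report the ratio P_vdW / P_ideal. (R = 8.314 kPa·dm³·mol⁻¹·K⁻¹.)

P_vdW / P_ideal ≈ 0.9630

Ideal: P_ideal = nRT/V = (3.23)(8.314)(724.9)/4.634 = 4200.83 kPa
vdW: P = nRT/(V − nb) − a n²/V² = 19466.6/4.45031 − 7065.16/21.4740 = 4374.21 − 329.010 = 4045.20 kPa
Ratio = 4045.20/4200.83 = 0.9630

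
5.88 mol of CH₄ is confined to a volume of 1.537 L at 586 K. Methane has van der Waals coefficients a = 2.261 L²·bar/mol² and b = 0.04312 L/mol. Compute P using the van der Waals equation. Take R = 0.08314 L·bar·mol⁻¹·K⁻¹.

P = nRT/(V − nb) − a n²/V²
nRT/(V − nb) = (5.88)(0.08314)(586)/(1.537 − 5.88×0.04312) = 286.47/1.2835 = 223.19 bar
a n²/V² = (2.261)(5.88)²/(1.537)² = 33.091 bar
P = 223.19 − 33.091 = 190.1 bar

P ≈ 190.1 bar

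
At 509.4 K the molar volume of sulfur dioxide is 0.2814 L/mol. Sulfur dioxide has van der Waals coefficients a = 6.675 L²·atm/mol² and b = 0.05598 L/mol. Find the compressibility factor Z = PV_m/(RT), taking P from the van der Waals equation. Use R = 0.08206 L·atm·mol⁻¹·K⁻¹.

Z ≈ 0.6809

P = RT/(V_m − b) − a/V_m² = (0.08206)(509.4)/(0.2814 − 0.05598) − 6.675/(0.2814)²
  = 41.801/0.22542 − 84.295 = 185.44 − 84.295 = 101.15 atm
Z = PV_m/(RT) = (101.15)(0.2814)/((0.08206)(509.4)) = 28.464/41.801 = 0.6809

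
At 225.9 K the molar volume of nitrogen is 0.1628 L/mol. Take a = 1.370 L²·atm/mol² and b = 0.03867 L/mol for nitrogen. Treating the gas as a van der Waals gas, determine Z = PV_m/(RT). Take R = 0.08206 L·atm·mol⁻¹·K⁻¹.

Z ≈ 0.8576

P = RT/(V_m − b) − a/V_m² = (0.08206)(225.9)/(0.1628 − 0.03867) − 1.370/(0.1628)²
  = 18.537/0.12413 − 51.691 = 149.34 − 51.691 = 97.65 atm
Z = PV_m/(RT) = (97.65)(0.1628)/((0.08206)(225.9)) = 15.897/18.537 = 0.8576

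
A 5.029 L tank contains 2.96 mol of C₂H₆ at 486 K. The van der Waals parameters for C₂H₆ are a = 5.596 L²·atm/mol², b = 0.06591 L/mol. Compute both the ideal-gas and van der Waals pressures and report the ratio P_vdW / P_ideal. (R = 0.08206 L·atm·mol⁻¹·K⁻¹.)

P_vdW / P_ideal ≈ 0.9578

Ideal: P_ideal = nRT/V = (2.96)(0.08206)(486)/5.029 = 23.4735 atm
vdW: P = nRT/(V − nb) − a n²/V² = 118.048/4.83391 − 49.0299/25.2908 = 24.4208 − 1.93865 = 22.4822 atm
Ratio = 22.4822/23.4735 = 0.9578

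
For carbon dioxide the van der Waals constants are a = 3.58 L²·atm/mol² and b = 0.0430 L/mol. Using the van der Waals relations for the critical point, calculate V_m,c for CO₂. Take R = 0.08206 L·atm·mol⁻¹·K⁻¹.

V_m,c ≈ 0.1290 L/mol

For a van der Waals gas, V_m,c = 3b.
V_m,c = 3×0.0430 = 0.1290 L/mol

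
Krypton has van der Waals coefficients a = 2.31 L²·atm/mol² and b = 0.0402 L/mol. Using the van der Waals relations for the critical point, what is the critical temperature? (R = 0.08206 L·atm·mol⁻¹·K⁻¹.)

T_c ≈ 207.5 K

For a van der Waals gas, T_c = 8a/(27Rb).
T_c = 8×2.31/(27×0.08206×0.0402) = 18.480/0.089068 = 207.5 K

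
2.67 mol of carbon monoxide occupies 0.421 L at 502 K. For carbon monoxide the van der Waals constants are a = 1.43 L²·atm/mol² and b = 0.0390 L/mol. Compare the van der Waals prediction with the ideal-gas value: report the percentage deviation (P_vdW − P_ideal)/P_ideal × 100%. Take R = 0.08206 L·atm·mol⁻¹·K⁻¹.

Ideal: P_ideal = nRT/V = (2.67)(0.08206)(502)/0.421 = 261.255 atm
vdW: P = nRT/(V − nb) − a n²/V² = 109.988/0.316870 − 10.1943/0.177241 = 347.108 − 57.5166 = 289.591 atm
% deviation = (289.591 − 261.255)/261.255 × 100% = 10.85%

10.85 %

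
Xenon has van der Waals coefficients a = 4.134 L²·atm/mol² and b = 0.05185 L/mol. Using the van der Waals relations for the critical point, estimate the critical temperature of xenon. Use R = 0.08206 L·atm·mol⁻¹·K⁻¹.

For a van der Waals gas, T_c = 8a/(27Rb).
T_c = 8×4.134/(27×0.08206×0.05185) = 33.072/0.11488 = 287.9 K

T_c ≈ 287.9 K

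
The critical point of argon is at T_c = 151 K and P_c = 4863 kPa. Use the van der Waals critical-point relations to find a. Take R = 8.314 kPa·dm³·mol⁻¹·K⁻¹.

From T_c = 8a/(27Rb) and P_c = a/(27b²): a = 27 R² T_c²/(64 P_c).
a = 27×(8.314)²×(151)²/(64×4863) = 42553736/311232 = 136.7 kPa·dm⁶/mol²

a ≈ 136.7 kPa·dm⁶/mol²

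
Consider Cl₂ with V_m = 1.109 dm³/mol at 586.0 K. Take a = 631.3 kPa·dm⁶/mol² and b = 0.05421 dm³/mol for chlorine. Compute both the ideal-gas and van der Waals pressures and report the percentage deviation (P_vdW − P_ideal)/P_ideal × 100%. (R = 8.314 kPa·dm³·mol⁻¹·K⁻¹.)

Ideal: P_ideal = RT/V_m = (8.314)(586.0)/1.109 = 4393.15 kPa
vdW: P = RT/(V_m − b) − a/V_m² = 4872.00/1.05479 − 631.3/1.22988 = 4618.93 − 513.302 = 4105.63 kPa
% deviation = (4105.63 − 4393.15)/4393.15 × 100% = -6.54%

-6.54 %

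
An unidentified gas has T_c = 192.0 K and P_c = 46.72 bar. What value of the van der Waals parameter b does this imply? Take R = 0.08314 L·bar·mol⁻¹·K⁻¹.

From T_c = 8a/(27Rb) and P_c = a/(27b²): b = R T_c/(8 P_c).
b = (0.08314)(192.0)/(8×46.72) = 15.963/373.76 = 0.04271 L/mol

b ≈ 0.04271 L/mol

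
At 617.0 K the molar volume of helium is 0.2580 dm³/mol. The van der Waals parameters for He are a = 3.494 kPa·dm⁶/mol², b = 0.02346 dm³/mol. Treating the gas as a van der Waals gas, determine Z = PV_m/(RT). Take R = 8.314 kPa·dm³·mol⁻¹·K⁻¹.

P = RT/(V_m − b) − a/V_m² = (8.314)(617.0)/(0.2580 − 0.02346) − 3.494/(0.2580)²
  = 5129.7/0.23454 − 52.491 = 21871 − 52.491 = 21819 kPa
Z = PV_m/(RT) = (21819)(0.2580)/((8.314)(617.0)) = 5629.3/5129.7 = 1.097

Z ≈ 1.097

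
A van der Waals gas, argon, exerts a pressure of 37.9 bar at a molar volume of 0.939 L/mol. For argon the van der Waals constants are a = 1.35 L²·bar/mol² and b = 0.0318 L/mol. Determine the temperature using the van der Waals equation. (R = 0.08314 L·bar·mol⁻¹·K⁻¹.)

T ≈ 430.3 K

T = (P + a/V_m²)(V_m − b)/R
P + a/V_m² = 37.9 + 1.35/(0.939)² = 39.431 bar
V_m − b = 0.939 − 0.0318 = 0.90720 L/mol
T = (39.431)(0.90720)/0.08314 = 430.3 K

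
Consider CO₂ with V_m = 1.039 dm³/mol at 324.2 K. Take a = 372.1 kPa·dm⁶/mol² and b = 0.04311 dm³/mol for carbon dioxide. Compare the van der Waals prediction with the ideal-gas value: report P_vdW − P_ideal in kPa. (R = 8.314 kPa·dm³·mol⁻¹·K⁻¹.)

ΔP ≈ -232.4 kPa

Ideal: P_ideal = RT/V_m = (8.314)(324.2)/1.039 = 2594.22 kPa
vdW: P = RT/(V_m − b) − a/V_m² = 2695.40/0.995890 − 372.1/1.07952 = 2706.52 − 344.690 = 2361.83 kPa
ΔP = 2361.83 − 2594.22 = -232.4 kPa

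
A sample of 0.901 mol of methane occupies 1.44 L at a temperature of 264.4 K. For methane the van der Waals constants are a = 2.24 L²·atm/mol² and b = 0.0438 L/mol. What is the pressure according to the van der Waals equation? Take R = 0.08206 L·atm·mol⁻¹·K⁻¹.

P ≈ 13.08 atm

P = nRT/(V − nb) − a n²/V²
nRT/(V − nb) = (0.901)(0.08206)(264.4)/(1.44 − 0.901×0.0438) = 19.549/1.4005 = 13.959 atm
a n²/V² = (2.24)(0.901)²/(1.44)² = 0.87695 atm
P = 13.959 − 0.87695 = 13.08 atm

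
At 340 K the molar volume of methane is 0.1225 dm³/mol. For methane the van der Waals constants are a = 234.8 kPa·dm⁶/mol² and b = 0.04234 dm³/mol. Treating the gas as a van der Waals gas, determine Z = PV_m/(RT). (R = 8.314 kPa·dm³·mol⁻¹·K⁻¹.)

P = RT/(V_m − b) − a/V_m² = (8.314)(340)/(0.1225 − 0.04234) − 234.8/(0.1225)²
  = 2826.8/0.080160 − 15647 = 35264 − 15647 = 19617 kPa
Z = PV_m/(RT) = (19617)(0.1225)/((8.314)(340)) = 2403.1/2826.8 = 0.8501

Z ≈ 0.8501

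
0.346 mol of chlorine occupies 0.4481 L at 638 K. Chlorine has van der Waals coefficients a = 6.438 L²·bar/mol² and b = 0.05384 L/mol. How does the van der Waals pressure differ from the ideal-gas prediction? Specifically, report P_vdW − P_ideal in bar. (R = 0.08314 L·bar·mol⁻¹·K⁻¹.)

ΔP ≈ -2.062 bar

Ideal: P_ideal = nRT/V = (0.346)(0.08314)(638)/0.4481 = 40.9574 bar
vdW: P = nRT/(V − nb) − a n²/V² = 18.3530/0.429471 − 0.770732/0.200794 = 42.7340 − 3.83842 = 38.8956 bar
ΔP = 38.8956 − 40.9574 = -2.062 bar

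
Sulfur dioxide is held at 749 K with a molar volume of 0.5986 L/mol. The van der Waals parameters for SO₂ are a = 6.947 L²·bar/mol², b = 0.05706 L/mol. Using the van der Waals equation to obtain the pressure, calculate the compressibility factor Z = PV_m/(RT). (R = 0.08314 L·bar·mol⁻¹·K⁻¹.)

P = RT/(V_m − b) − a/V_m² = (0.08314)(749)/(0.5986 − 0.05706) − 6.947/(0.5986)²
  = 62.272/0.54154 − 19.388 = 114.99 − 19.388 = 95.60 bar
Z = PV_m/(RT) = (95.60)(0.5986)/((0.08314)(749)) = 57.226/62.272 = 0.9190

Z ≈ 0.9190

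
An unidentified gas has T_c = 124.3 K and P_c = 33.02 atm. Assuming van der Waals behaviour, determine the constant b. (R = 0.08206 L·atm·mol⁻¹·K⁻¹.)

b ≈ 0.03861 L/mol

From T_c = 8a/(27Rb) and P_c = a/(27b²): b = R T_c/(8 P_c).
b = (0.08206)(124.3)/(8×33.02) = 10.200/264.16 = 0.03861 L/mol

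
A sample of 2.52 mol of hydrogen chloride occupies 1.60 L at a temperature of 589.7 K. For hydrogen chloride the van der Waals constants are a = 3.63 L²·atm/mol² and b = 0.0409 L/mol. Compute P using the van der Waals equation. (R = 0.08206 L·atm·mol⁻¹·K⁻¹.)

P = nRT/(V − nb) − a n²/V²
nRT/(V − nb) = (2.52)(0.08206)(589.7)/(1.60 − 2.52×0.0409) = 121.94/1.4969 = 81.462 atm
a n²/V² = (3.63)(2.52)²/(1.60)² = 9.0047 atm
P = 81.462 − 9.0047 = 72.46 atm

P ≈ 72.46 atm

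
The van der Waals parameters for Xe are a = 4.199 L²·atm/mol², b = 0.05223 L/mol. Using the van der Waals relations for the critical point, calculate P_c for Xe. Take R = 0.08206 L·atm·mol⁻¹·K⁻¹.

For a van der Waals gas, P_c = a/(27b²).
P_c = 4.199/(27×(0.05223)²) = 4.199/0.073655 = 57.01 atm

P_c ≈ 57.01 atm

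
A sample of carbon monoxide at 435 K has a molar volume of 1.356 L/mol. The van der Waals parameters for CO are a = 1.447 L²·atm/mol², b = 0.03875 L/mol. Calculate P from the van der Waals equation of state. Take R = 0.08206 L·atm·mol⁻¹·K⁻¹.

P ≈ 26.31 atm

P = RT/(V_m − b) − a/V_m²
RT/(V_m − b) = (0.08206)(435)/(1.356 − 0.03875) = 35.696/1.3173 = 27.098 atm
a/V_m² = 1.447/(1.356)² = 0.78695 atm
P = 27.098 − 0.78695 = 26.31 atm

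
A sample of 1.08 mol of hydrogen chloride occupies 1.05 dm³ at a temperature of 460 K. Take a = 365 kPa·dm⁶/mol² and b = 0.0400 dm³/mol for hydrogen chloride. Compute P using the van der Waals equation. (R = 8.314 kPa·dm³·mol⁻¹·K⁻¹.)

P = nRT/(V − nb) − a n²/V²
nRT/(V − nb) = (1.08)(8.314)(460)/(1.05 − 1.08×0.0400) = 4130.4/1.0068 = 4102.5 kPa
a n²/V² = (365)(1.08)²/(1.05)² = 386.16 kPa
P = 4102.5 − 386.16 = 3716 kPa

P ≈ 3716 kPa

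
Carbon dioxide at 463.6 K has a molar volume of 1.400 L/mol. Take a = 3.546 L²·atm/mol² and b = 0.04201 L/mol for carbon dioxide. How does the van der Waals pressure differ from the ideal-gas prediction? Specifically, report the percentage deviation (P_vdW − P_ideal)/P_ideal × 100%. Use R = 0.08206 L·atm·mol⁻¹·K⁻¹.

-3.56 %

Ideal: P_ideal = RT/V_m = (0.08206)(463.6)/1.400 = 27.1736 atm
vdW: P = RT/(V_m − b) − a/V_m² = 38.0430/1.35799 − 3.546/1.96000 = 28.0142 − 1.80918 = 26.2050 atm
% deviation = (26.2050 − 27.1736)/27.1736 × 100% = -3.56%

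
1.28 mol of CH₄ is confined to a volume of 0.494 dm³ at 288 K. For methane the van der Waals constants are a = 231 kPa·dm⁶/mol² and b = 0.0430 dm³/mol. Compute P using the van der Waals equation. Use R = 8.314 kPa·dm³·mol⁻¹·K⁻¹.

P = nRT/(V − nb) − a n²/V²
nRT/(V − nb) = (1.28)(8.314)(288)/(0.494 − 1.28×0.0430) = 3064.9/0.43896 = 6982.2 kPa
a n²/V² = (231)(1.28)²/(0.494)² = 1550.9 kPa
P = 6982.2 − 1550.9 = 5431 kPa

P ≈ 5431 kPa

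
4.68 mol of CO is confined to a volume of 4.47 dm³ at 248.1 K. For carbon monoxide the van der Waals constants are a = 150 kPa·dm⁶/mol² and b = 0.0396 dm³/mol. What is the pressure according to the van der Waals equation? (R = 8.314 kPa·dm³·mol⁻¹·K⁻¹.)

P = nRT/(V − nb) − a n²/V²
nRT/(V − nb) = (4.68)(8.314)(248.1)/(4.47 − 4.68×0.0396) = 9653.5/4.2847 = 2253.0 kPa
a n²/V² = (150)(4.68)²/(4.47)² = 164.43 kPa
P = 2253.0 − 164.43 = 2089 kPa

P ≈ 2089 kPa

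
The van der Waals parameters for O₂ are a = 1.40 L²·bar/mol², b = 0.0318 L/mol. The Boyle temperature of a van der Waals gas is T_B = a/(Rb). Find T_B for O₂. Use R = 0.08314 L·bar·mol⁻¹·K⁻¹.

T_B ≈ 529.5 K

For a van der Waals gas the second virial coefficient B₂ = b − a/(RT) vanishes at T_B = a/(Rb).
T_B = 1.40/(0.08314×0.0318) = 1.40/0.0026439 = 529.5 K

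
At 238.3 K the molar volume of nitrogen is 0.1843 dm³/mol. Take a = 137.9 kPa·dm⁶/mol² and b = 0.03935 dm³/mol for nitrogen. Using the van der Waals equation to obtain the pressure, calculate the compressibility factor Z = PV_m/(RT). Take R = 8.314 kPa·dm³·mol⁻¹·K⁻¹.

Z ≈ 0.8938

P = RT/(V_m − b) − a/V_m² = (8.314)(238.3)/(0.1843 − 0.03935) − 137.9/(0.1843)²
  = 1981.2/0.14495 − 4059.9 = 13668 − 4059.9 = 9608 kPa
Z = PV_m/(RT) = (9608)(0.1843)/((8.314)(238.3)) = 1770.8/1981.2 = 0.8938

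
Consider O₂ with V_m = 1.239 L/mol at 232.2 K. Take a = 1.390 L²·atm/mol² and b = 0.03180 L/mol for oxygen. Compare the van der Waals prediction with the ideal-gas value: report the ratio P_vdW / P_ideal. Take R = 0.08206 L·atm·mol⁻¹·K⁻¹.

Ideal: P_ideal = RT/V_m = (0.08206)(232.2)/1.239 = 15.3788 atm
vdW: P = RT/(V_m − b) − a/V_m² = 19.0543/1.20720 − 1.390/1.53512 = 15.7839 − 0.905467 = 14.8784 atm
Ratio = 14.8784/15.3788 = 0.9675

P_vdW / P_ideal ≈ 0.9675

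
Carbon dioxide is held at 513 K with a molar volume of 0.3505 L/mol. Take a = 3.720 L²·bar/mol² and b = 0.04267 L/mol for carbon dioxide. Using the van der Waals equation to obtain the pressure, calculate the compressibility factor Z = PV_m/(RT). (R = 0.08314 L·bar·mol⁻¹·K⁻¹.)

Z ≈ 0.8898

P = RT/(V_m − b) − a/V_m² = (0.08314)(513)/(0.3505 − 0.04267) − 3.720/(0.3505)²
  = 42.651/0.30783 − 30.281 = 138.55 − 30.281 = 108.27 bar
Z = PV_m/(RT) = (108.27)(0.3505)/((0.08314)(513)) = 37.949/42.651 = 0.8898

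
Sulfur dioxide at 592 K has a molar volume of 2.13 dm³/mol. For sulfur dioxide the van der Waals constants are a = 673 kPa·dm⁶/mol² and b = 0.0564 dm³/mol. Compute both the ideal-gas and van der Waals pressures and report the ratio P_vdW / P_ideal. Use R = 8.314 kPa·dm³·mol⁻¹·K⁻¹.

P_vdW / P_ideal ≈ 0.9630

Ideal: P_ideal = RT/V_m = (8.314)(592)/2.13 = 2310.75 kPa
vdW: P = RT/(V_m − b) − a/V_m² = 4921.89/2.07360 − 673/4.53690 = 2373.60 − 148.339 = 2225.26 kPa
Ratio = 2225.26/2310.75 = 0.9630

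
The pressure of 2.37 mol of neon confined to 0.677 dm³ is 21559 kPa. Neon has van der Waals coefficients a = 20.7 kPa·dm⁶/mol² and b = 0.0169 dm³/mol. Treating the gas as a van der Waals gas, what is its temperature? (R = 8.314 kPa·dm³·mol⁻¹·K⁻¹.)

T ≈ 705.1 K

T = (P + a n²/V²)(V − nb)/(nR)
P + a n²/V² = 21559 + (20.7)(2.37)²/(0.677)² = 21813 kPa
V − nb = 0.677 − (2.37)(0.0169) = 0.63695 dm³
T = (21813)(0.63695)/((2.37)(8.314)) = 705.1 K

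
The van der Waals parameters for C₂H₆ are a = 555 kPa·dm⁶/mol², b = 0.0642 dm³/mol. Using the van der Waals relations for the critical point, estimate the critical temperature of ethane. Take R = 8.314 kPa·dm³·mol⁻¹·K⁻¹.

For a van der Waals gas, T_c = 8a/(27Rb).
T_c = 8×555/(27×8.314×0.0642) = 4440.0/14.411 = 308.1 K

T_c ≈ 308.1 K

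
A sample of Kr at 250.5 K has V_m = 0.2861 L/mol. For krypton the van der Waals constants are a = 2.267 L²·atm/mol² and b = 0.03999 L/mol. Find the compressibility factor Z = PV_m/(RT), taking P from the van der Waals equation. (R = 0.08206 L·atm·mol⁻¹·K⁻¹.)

P = RT/(V_m − b) − a/V_m² = (0.08206)(250.5)/(0.2861 − 0.03999) − 2.267/(0.2861)²
  = 20.556/0.24611 − 27.696 = 83.524 − 27.696 = 55.828 atm
Z = PV_m/(RT) = (55.828)(0.2861)/((0.08206)(250.5)) = 15.972/20.556 = 0.7770

Z ≈ 0.7770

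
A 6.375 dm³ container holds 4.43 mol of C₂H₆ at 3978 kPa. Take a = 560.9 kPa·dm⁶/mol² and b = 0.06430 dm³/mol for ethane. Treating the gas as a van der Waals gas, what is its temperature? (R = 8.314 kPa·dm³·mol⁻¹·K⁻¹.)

T ≈ 702.6 K

T = (P + a n²/V²)(V − nb)/(nR)
P + a n²/V² = 3978 + (560.9)(4.43)²/(6.375)² = 4248.9 kPa
V − nb = 6.375 − (4.43)(0.06430) = 6.0902 dm³
T = (4248.9)(6.0902)/((4.43)(8.314)) = 702.6 K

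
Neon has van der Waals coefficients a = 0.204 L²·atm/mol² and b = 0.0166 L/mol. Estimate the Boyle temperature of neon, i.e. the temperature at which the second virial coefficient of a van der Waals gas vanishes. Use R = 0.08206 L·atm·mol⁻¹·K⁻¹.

For a van der Waals gas the second virial coefficient B₂ = b − a/(RT) vanishes at T_B = a/(Rb).
T_B = 0.204/(0.08206×0.0166) = 0.204/0.0013622 = 149.8 K

T_B ≈ 149.8 K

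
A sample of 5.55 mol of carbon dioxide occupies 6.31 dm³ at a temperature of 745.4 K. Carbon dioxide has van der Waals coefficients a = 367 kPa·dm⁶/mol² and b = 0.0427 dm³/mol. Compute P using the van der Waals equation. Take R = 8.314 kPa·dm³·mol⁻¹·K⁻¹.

P ≈ 5380 kPa

P = nRT/(V − nb) − a n²/V²
nRT/(V − nb) = (5.55)(8.314)(745.4)/(6.31 − 5.55×0.0427) = 34395/6.0730 = 5663.6 kPa
a n²/V² = (367)(5.55)²/(6.31)² = 283.92 kPa
P = 5663.6 − 283.92 = 5380 kPa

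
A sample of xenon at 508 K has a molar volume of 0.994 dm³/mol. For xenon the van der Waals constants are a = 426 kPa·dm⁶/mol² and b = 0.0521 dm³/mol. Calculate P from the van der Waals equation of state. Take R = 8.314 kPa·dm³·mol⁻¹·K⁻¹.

P = RT/(V_m − b) − a/V_m²
RT/(V_m − b) = (8.314)(508)/(0.994 − 0.0521) = 4223.5/0.94190 = 4484.0 kPa
a/V_m² = 426/(0.994)² = 431.16 kPa
P = 4484.0 − 431.16 = 4053 kPa

P ≈ 4053 kPa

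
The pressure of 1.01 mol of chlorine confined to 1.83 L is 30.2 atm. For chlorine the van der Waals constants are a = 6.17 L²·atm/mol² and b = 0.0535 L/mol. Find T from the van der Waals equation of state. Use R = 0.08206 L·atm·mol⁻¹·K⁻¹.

T ≈ 687.4 K

T = (P + a n²/V²)(V − nb)/(nR)
P + a n²/V² = 30.2 + (6.17)(1.01)²/(1.83)² = 32.079 atm
V − nb = 1.83 − (1.01)(0.0535) = 1.7760 L
T = (32.079)(1.7760)/((1.01)(0.08206)) = 687.4 K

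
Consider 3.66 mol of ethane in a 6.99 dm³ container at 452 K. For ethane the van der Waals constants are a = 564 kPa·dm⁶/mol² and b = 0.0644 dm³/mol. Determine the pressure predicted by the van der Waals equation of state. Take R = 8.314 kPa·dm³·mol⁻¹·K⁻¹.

P ≈ 1882 kPa

P = nRT/(V − nb) − a n²/V²
nRT/(V − nb) = (3.66)(8.314)(452)/(6.99 − 3.66×0.0644) = 13754/6.7543 = 2036.3 kPa
a n²/V² = (564)(3.66)²/(6.99)² = 154.63 kPa
P = 2036.3 − 154.63 = 1882 kPa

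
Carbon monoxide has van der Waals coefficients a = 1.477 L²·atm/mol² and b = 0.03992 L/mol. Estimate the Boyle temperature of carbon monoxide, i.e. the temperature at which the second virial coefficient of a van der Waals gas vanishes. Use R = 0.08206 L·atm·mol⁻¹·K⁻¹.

For a van der Waals gas the second virial coefficient B₂ = b − a/(RT) vanishes at T_B = a/(Rb).
T_B = 1.477/(0.08206×0.03992) = 1.477/0.0032758 = 450.9 K

T_B ≈ 450.9 K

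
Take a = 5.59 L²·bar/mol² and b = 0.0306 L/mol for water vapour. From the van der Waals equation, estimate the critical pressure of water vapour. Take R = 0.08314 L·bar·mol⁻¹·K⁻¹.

For a van der Waals gas, P_c = a/(27b²).
P_c = 5.59/(27×(0.0306)²) = 5.59/0.025282 = 221.1 bar

P_c ≈ 221.1 bar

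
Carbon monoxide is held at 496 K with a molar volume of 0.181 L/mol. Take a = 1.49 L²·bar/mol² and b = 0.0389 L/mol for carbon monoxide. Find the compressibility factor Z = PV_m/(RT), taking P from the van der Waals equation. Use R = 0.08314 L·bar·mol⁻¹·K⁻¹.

P = RT/(V_m − b) − a/V_m² = (0.08314)(496)/(0.181 − 0.0389) − 1.49/(0.181)²
  = 41.237/0.14210 − 45.481 = 290.20 − 45.481 = 244.72 bar
Z = PV_m/(RT) = (244.72)(0.181)/((0.08314)(496)) = 44.294/41.237 = 1.074

Z ≈ 1.074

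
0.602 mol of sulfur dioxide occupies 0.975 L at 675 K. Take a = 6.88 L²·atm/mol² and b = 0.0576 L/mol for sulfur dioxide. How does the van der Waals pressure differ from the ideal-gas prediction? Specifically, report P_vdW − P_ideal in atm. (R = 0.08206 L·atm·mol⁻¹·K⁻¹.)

Ideal: P_ideal = nRT/V = (0.602)(0.08206)(675)/0.975 = 34.2001 atm
vdW: P = nRT/(V − nb) − a n²/V² = 33.3451/0.940325 − 2.49334/0.950625 = 35.4613 − 2.62284 = 32.8385 atm
ΔP = 32.8385 − 34.2001 = -1.362 atm

ΔP ≈ -1.362 atm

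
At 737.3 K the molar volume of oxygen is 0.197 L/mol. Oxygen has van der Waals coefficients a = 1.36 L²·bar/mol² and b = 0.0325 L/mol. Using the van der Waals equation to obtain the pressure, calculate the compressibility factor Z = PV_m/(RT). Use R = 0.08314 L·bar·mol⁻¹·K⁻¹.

P = RT/(V_m − b) − a/V_m² = (0.08314)(737.3)/(0.197 − 0.0325) − 1.36/(0.197)²
  = 61.299/0.16450 − 35.043 = 372.64 − 35.043 = 337.60 bar
Z = PV_m/(RT) = (337.60)(0.197)/((0.08314)(737.3)) = 66.507/61.299 = 1.085

Z ≈ 1.085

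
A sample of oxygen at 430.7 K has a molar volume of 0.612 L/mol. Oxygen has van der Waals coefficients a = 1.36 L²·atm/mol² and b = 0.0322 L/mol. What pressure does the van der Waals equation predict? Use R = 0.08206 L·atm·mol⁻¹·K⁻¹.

P ≈ 57.33 atm

P = RT/(V_m − b) − a/V_m²
RT/(V_m − b) = (0.08206)(430.7)/(0.612 − 0.0322) = 35.343/0.57980 = 60.957 atm
a/V_m² = 1.36/(0.612)² = 3.6311 atm
P = 60.957 − 3.6311 = 57.33 atm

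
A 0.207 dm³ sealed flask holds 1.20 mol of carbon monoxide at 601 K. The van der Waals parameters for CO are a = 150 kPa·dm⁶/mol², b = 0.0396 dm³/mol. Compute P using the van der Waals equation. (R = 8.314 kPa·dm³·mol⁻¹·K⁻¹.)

P ≈ 32557 kPa

P = nRT/(V − nb) − a n²/V²
nRT/(V − nb) = (1.20)(8.314)(601)/(0.207 − 1.20×0.0396) = 5996.1/0.15948 = 37598 kPa
a n²/V² = (150)(1.20)²/(0.207)² = 5041.0 kPa
P = 37598 − 5041.0 = 32557 kPa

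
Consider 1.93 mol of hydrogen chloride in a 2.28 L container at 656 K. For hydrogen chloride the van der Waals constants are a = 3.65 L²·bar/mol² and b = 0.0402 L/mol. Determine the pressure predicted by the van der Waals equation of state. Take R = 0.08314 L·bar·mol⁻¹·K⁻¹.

P ≈ 45.18 bar

P = nRT/(V − nb) − a n²/V²
nRT/(V − nb) = (1.93)(0.08314)(656)/(2.28 − 1.93×0.0402) = 105.26/2.2024 = 47.793 bar
a n²/V² = (3.65)(1.93)²/(2.28)² = 2.6154 bar
P = 47.793 − 2.6154 = 45.18 bar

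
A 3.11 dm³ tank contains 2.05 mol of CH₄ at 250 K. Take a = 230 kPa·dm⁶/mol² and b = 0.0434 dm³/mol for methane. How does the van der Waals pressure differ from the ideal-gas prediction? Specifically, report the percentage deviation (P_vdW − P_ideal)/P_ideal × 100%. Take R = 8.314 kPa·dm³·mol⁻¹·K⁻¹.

-4.35 %

Ideal: P_ideal = nRT/V = (2.05)(8.314)(250)/3.11 = 1370.07 kPa
vdW: P = nRT/(V − nb) − a n²/V² = 4260.93/3.02103 − 966.575/9.67210 = 1410.42 − 99.9343 = 1310.49 kPa
% deviation = (1310.49 − 1370.07)/1370.07 × 100% = -4.35%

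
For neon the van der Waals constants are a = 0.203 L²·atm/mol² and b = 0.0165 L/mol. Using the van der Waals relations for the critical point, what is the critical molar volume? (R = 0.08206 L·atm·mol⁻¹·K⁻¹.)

V_m,c ≈ 0.04950 L/mol

For a van der Waals gas, V_m,c = 3b.
V_m,c = 3×0.0165 = 0.04950 L/mol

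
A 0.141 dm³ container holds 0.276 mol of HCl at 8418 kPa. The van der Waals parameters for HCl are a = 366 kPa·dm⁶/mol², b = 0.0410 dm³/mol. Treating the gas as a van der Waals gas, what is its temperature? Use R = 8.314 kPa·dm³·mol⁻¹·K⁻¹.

T ≈ 555.0 K

T = (P + a n²/V²)(V − nb)/(nR)
P + a n²/V² = 8418 + (366)(0.276)²/(0.141)² = 9820.4 kPa
V − nb = 0.141 − (0.276)(0.0410) = 0.12968 dm³
T = (9820.4)(0.12968)/((0.276)(8.314)) = 555.0 K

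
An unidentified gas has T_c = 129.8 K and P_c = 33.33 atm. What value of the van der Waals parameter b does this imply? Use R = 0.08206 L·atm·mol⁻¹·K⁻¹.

From T_c = 8a/(27Rb) and P_c = a/(27b²): b = R T_c/(8 P_c).
b = (0.08206)(129.8)/(8×33.33) = 10.651/266.64 = 0.03995 L/mol

b ≈ 0.03995 L/mol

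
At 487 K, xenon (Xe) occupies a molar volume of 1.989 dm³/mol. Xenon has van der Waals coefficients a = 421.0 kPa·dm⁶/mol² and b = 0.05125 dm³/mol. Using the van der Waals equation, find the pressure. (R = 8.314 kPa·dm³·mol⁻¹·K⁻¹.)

P = RT/(V_m − b) − a/V_m²
RT/(V_m − b) = (8.314)(487)/(1.989 − 0.05125) = 4048.9/1.9378 = 2089.4 kPa
a/V_m² = 421.0/(1.989)² = 106.42 kPa
P = 2089.4 − 106.42 = 1983 kPa

P ≈ 1983 kPa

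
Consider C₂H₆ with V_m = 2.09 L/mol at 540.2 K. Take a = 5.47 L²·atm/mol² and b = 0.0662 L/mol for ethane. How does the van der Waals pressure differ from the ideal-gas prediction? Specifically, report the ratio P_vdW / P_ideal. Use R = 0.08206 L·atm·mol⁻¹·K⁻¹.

Ideal: P_ideal = RT/V_m = (0.08206)(540.2)/2.09 = 21.2100 atm
vdW: P = RT/(V_m − b) − a/V_m² = 44.3288/2.02380 − 5.47/4.36810 = 21.9037 − 1.25226 = 20.6514 atm
Ratio = 20.6514/21.2100 = 0.9737

P_vdW / P_ideal ≈ 0.9737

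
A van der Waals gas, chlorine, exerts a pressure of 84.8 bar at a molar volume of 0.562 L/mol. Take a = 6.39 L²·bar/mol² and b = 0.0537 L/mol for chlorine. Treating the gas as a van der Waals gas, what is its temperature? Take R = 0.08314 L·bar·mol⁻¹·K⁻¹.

T = (P + a/V_m²)(V_m − b)/R
P + a/V_m² = 84.8 + 6.39/(0.562)² = 105.03 bar
V_m − b = 0.562 − 0.0537 = 0.50830 L/mol
T = (105.03)(0.50830)/0.08314 = 642.1 K

T ≈ 642.1 K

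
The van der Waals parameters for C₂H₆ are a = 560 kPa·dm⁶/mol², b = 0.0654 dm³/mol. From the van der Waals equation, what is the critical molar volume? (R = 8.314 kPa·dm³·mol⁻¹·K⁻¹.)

V_m,c ≈ 0.1962 dm³/mol

For a van der Waals gas, V_m,c = 3b.
V_m,c = 3×0.0654 = 0.1962 dm³/mol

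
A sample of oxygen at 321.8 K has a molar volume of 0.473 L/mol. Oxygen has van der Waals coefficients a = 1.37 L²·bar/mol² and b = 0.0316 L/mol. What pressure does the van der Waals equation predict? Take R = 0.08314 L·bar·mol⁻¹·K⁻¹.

P ≈ 54.49 bar

P = RT/(V_m − b) − a/V_m²
RT/(V_m − b) = (0.08314)(321.8)/(0.473 − 0.0316) = 26.754/0.44140 = 60.612 bar
a/V_m² = 1.37/(0.473)² = 6.1235 bar
P = 60.612 − 6.1235 = 54.49 bar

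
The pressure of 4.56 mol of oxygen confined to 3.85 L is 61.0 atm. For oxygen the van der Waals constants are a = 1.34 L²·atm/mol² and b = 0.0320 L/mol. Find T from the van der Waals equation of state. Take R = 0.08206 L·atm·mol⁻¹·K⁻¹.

T ≈ 622.4 K

T = (P + a n²/V²)(V − nb)/(nR)
P + a n²/V² = 61.0 + (1.34)(4.56)²/(3.85)² = 62.880 atm
V − nb = 3.85 − (4.56)(0.0320) = 3.7041 L
T = (62.880)(3.7041)/((4.56)(0.08206)) = 622.4 K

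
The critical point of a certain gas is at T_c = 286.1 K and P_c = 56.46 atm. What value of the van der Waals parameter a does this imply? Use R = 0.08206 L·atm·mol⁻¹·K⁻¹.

From T_c = 8a/(27Rb) and P_c = a/(27b²): a = 27 R² T_c²/(64 P_c).
a = 27×(0.08206)²×(286.1)²/(64×56.46) = 14882/3613.4 = 4.119 L²·atm/mol²

a ≈ 4.119 L²·atm/mol²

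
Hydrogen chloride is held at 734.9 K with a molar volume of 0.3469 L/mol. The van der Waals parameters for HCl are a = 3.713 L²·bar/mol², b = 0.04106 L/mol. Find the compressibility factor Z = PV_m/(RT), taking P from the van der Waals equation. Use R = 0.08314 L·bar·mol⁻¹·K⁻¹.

P = RT/(V_m − b) − a/V_m² = (0.08314)(734.9)/(0.3469 − 0.04106) − 3.713/(0.3469)²
  = 61.100/0.30584 − 30.854 = 199.78 − 30.854 = 168.93 bar
Z = PV_m/(RT) = (168.93)(0.3469)/((0.08314)(734.9)) = 58.602/61.100 = 0.9591

Z ≈ 0.9591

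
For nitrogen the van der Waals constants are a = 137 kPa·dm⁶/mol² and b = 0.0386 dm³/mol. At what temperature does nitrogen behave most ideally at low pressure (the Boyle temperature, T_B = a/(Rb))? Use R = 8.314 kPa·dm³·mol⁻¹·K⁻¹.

For a van der Waals gas the second virial coefficient B₂ = b − a/(RT) vanishes at T_B = a/(Rb).
T_B = 137/(8.314×0.0386) = 137/0.32092 = 426.9 K

T_B ≈ 426.9 K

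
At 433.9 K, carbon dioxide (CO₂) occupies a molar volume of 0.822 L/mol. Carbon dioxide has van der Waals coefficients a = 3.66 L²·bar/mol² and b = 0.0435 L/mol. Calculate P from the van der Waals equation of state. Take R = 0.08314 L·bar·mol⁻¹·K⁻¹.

P = RT/(V_m − b) − a/V_m²
RT/(V_m − b) = (0.08314)(433.9)/(0.822 − 0.0435) = 36.074/0.77850 = 46.338 bar
a/V_m² = 3.66/(0.822)² = 5.4167 bar
P = 46.338 − 5.4167 = 40.92 bar

P ≈ 40.92 bar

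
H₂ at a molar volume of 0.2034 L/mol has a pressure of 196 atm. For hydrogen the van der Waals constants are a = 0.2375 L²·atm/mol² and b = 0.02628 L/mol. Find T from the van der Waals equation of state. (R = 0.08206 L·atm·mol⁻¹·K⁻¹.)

T ≈ 435.4 K

T = (P + a/V_m²)(V_m − b)/R
P + a/V_m² = 196 + 0.2375/(0.2034)² = 201.74 atm
V_m − b = 0.2034 − 0.02628 = 0.17712 L/mol
T = (201.74)(0.17712)/0.08206 = 435.4 K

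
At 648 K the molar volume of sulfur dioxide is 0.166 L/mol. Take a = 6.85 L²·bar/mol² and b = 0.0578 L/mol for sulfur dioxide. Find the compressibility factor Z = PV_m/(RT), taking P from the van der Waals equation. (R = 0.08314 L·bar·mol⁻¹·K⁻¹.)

P = RT/(V_m − b) − a/V_m² = (0.08314)(648)/(0.166 − 0.0578) − 6.85/(0.166)²
  = 53.875/0.10820 − 248.58 = 497.92 − 248.58 = 249.34 bar
Z = PV_m/(RT) = (249.34)(0.166)/((0.08314)(648)) = 41.390/53.875 = 0.7683

Z ≈ 0.7683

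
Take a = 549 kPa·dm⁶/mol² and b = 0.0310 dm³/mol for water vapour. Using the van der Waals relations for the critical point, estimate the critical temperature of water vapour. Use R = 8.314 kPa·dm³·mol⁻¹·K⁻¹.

T_c ≈ 631.1 K

For a van der Waals gas, T_c = 8a/(27Rb).
T_c = 8×549/(27×8.314×0.0310) = 4392.0/6.9588 = 631.1 K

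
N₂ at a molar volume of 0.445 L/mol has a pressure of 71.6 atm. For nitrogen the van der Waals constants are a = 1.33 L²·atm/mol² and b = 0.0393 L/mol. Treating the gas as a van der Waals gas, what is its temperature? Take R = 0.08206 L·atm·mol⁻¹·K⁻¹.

T ≈ 387.2 K

T = (P + a/V_m²)(V_m − b)/R
P + a/V_m² = 71.6 + 1.33/(0.445)² = 78.316 atm
V_m − b = 0.445 − 0.0393 = 0.40570 L/mol
T = (78.316)(0.40570)/0.08206 = 387.2 K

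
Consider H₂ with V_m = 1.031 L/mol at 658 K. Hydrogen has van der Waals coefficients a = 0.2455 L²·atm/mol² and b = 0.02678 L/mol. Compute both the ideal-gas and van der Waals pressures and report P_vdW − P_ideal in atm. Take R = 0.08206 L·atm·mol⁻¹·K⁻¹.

Ideal: P_ideal = RT/V_m = (0.08206)(658)/1.031 = 52.3719 atm
vdW: P = RT/(V_m − b) − a/V_m² = 53.9955/1.00422 − 0.2455/1.06296 = 53.7686 − 0.230959 = 53.5376 atm
ΔP = 53.5376 − 52.3719 = 1.166 atm

ΔP ≈ 1.166 atm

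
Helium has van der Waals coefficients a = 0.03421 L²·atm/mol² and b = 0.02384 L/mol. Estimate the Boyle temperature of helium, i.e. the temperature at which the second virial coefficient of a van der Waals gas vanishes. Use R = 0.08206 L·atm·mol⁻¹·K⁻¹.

For a van der Waals gas the second virial coefficient B₂ = b − a/(RT) vanishes at T_B = a/(Rb).
T_B = 0.03421/(0.08206×0.02384) = 0.03421/0.0019563 = 17.49 K

T_B ≈ 17.49 K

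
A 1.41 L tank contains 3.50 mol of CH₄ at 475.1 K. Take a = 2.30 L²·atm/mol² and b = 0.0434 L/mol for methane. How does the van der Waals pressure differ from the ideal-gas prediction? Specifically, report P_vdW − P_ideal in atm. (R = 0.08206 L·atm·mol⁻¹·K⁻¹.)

Ideal: P_ideal = nRT/V = (3.50)(0.08206)(475.1)/1.41 = 96.7755 atm
vdW: P = nRT/(V − nb) − a n²/V² = 136.453/1.25810 − 28.1750/1.98810 = 108.460 − 14.1718 = 94.288 atm
ΔP = 94.288 − 96.7755 = -2.49 atm

ΔP ≈ -2.49 atm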